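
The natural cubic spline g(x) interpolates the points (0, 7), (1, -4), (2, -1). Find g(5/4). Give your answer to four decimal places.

-4.3984

With M_i denoting the second derivative at x_i, h_i = 1, 1, and Δ_i = (y_(i+1) − y_i)/h_i = -11, 3:
  1·M_0 + 4·M_1 + 1·M_2 = 6(Δ_1 - Δ_0) = 84
Natural end conditions: M_0 = M_2 = 0.
Hence M_0 = 0, M_1 = 21, M_2 = 0.
On [1, 2], g(x) = -4 - 4·(x - 1) + 21/2·(x - 1)² - 7/2·(x - 1)³.
With (x - 1) = 1/4: g(5/4) = -563/128.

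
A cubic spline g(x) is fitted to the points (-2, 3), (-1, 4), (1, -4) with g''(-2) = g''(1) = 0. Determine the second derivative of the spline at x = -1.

-5

Write m_i for g''(x_i). With h_i = 1, 2 and divided differences Δ_i = 1, -4, the continuity of g' gives the tridiagonal system
  1·m_0 + 6·m_1 + 2·m_2 = 6(Δ_1 - Δ_0) = -30
Natural end conditions: m_0 = m_2 = 0.
Hence m_0 = 0, m_1 = -5, m_2 = 0.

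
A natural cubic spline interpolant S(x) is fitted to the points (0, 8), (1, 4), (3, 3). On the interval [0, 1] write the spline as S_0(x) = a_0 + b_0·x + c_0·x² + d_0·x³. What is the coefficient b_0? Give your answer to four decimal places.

Write m_i for S''(x_i). With h_i = 1, 2 and divided differences Δ_i = -4, -1/2, the continuity of S' gives the tridiagonal system
  1·m_0 + 6·m_1 + 2·m_2 = 6(Δ_1 - Δ_0) = 21
Natural end conditions: m_0 = m_2 = 0.
Hence m_0 = 0, m_1 = 7/2, m_2 = 0.
On [0, 1], with S_0(x) = a_0 + b_0·x + c_0·x² + d_0·x³: c_0 = m_0/2 = 0, d_0 = (m_1 - m_0)/(6h_0) = 7/12, b_0 = Δ_0 - h_0(2m_0 + m_1)/6 = -55/12.

-4.5833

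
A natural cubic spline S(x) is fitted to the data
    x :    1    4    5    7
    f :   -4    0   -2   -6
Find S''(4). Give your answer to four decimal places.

Let σ_i = S''(x_i). Step sizes h_i = 3, 1, 2; slopes of the chords Δ_i = (y_(i+1) - y_i)/h_i = 4/3, -2, -2.
  3·σ_0 + 8·σ_1 + 1·σ_2 = 6(Δ_1 - Δ_0) = -20
  1·σ_1 + 6·σ_2 + 2·σ_3 = 6(Δ_2 - Δ_1) = 0
Natural end conditions: σ_0 = σ_3 = 0.
Forward elimination and back-substitution give σ_0 = 0, σ_1 = -120/47, σ_2 = 20/47, σ_3 = 0.

-2.5532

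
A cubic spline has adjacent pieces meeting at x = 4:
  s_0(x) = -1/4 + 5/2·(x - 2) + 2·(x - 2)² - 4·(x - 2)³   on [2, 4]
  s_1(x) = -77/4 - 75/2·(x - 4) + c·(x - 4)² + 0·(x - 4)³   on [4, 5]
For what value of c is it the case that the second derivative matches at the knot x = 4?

-22

s_0''(x) = 4 - 24·(x - 2), so s_0''(4) = -44. On the right, s_1''(4) = 2c, so c = -22.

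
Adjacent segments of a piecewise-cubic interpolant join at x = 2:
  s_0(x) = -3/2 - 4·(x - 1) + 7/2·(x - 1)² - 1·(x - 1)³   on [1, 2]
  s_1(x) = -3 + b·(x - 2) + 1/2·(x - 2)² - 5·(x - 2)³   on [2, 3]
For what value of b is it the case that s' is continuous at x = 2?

s_0'(x) = -4 + 7·(x - 1) - 3·(x - 1)², so s_0'(2) = 0. On the right, s_1'(2) = b, so b = 0.

0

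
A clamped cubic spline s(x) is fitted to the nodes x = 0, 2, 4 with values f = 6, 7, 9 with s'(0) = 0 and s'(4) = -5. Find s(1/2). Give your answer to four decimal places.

Put M_i = s'' at the i-th knot. Here h = (2, 2) and Δ = (1/2, 1), so the interior equations h_(i-1)·M_(i-1) + 2(h_(i-1)+h_i)·M_i + h_i·M_(i+1) = 6(Δ_i − Δ_(i-1)) read
  2·M_0 + 8·M_1 + 2·M_2 = 6(Δ_1 - Δ_0) = 3
Clamped end conditions give two more equations: 2h_0·M_0 + h_0·M_1 = 6(Δ_0 - s'(0)) = 3 and h_1·M_1 + 2h_1·M_2 = 6(s'(4) - Δ_1) = -36.
Forward elimination and back-substitution give M_0 = -7/8, M_1 = 13/4, M_2 = -85/8.
On [0, 2], s(x) = 6 + 0·x - 7/16·x² + 11/32·x³.
With x = 1/2: s(1/2) = 1519/256.

5.9336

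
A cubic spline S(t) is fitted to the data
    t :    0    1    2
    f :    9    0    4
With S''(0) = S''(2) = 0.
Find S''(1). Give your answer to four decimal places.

19.5000

Write m_i for S''(x_i). With h_i = 1, 1 and divided differences Δ_i = -9, 4, the continuity of S' gives the tridiagonal system
  1·m_0 + 4·m_1 + 1·m_2 = 6(Δ_1 - Δ_0) = 78
Natural end conditions: m_0 = m_2 = 0.
Forward elimination and back-substitution give m_0 = 0, m_1 = 39/2, m_2 = 0.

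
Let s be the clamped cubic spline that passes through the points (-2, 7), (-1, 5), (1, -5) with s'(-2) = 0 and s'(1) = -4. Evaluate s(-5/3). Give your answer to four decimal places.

6.7654

Write m_i for s''(x_i). With h_i = 1, 2 and divided differences Δ_i = -2, -5, the continuity of s' gives the tridiagonal system
  1·m_0 + 6·m_1 + 2·m_2 = 6(Δ_1 - Δ_0) = -18
Clamped end conditions give two more equations: 2h_0·m_0 + h_0·m_1 = 6(Δ_0 - s'(-2)) = -12 and h_1·m_1 + 2h_1·m_2 = 6(s'(1) - Δ_1) = 6.
Forward elimination and back-substitution give m_0 = -13/3, m_1 = -10/3, m_2 = 19/6.
On [-2, -1], s(x) = 7 + 0·(x + 2) - 13/6·(x + 2)² + 1/6·(x + 2)³.
With (x + 2) = 1/3: s(-5/3) = 548/81.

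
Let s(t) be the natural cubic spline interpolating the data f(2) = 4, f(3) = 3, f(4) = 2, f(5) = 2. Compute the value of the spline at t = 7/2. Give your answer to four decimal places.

2.4250

With σ_i denoting the second derivative at x_i, h_i = 1, 1, 1, and Δ_i = (y_(i+1) − y_i)/h_i = -1, -1, 0:
  1·σ_0 + 4·σ_1 + 1·σ_2 = 6(Δ_1 - Δ_0) = 0
  1·σ_1 + 4·σ_2 + 1·σ_3 = 6(Δ_2 - Δ_1) = 6
Natural end conditions: σ_0 = σ_3 = 0.
Solving the tridiagonal system: σ_0 = 0, σ_1 = -2/5, σ_2 = 8/5, σ_3 = 0.
On [3, 4], s(t) = 3 - 17/15·(t - 3) - 1/5·(t - 3)² + 1/3·(t - 3)³.
With (t - 3) = 1/2: s(7/2) = 97/40.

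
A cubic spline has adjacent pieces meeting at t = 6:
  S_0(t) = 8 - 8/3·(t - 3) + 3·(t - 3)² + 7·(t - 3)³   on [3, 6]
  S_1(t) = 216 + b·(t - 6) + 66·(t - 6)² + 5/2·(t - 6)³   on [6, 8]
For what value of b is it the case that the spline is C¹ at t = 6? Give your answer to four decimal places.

204.3333

S_0'(t) = -8/3 + 6·(t - 3) + 21·(t - 3)², so S_0'(6) = 613/3. On the right, S_1'(6) = b, so b = 613/3.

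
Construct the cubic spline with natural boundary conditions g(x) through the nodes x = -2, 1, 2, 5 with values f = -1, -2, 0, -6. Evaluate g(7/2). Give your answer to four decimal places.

Let σ_i = g''(x_i). Step sizes h_i = 3, 1, 3; slopes of the chords Δ_i = (y_(i+1) - y_i)/h_i = -1/3, 2, -2.
  3·σ_0 + 8·σ_1 + 1·σ_2 = 6(Δ_1 - Δ_0) = 14
  1·σ_1 + 8·σ_2 + 3·σ_3 = 6(Δ_2 - Δ_1) = -24
Natural end conditions: σ_0 = σ_3 = 0.
Forward elimination and back-substitution give σ_0 = 0, σ_1 = 136/63, σ_2 = -206/63, σ_3 = 0.
On [2, 5], g(x) = 0 + 80/63·(x - 2) - 103/63·(x - 2)² + 103/567·(x - 2)³.
With (x - 2) = 3/2: g(7/2) = -65/56.

-1.1607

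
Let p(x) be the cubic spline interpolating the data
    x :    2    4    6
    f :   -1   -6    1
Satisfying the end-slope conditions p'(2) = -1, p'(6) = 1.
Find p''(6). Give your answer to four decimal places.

Put m_i = p'' at the i-th knot. Here h = (2, 2) and Δ = (-5/2, 7/2), so the interior equations h_(i-1)·m_(i-1) + 2(h_(i-1)+h_i)·m_i + h_i·m_(i+1) = 6(Δ_i − Δ_(i-1)) read
  2·m_0 + 8·m_1 + 2·m_2 = 6(Δ_1 - Δ_0) = 36
Clamped end conditions give two more equations: 2h_0·m_0 + h_0·m_1 = 6(Δ_0 - p'(2)) = -9 and h_1·m_1 + 2h_1·m_2 = 6(p'(6) - Δ_1) = -15.
Hence m_0 = -25/4, m_1 = 8, m_2 = -31/4.

-7.7500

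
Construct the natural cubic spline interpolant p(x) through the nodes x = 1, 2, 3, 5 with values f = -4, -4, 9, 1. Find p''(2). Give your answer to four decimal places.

Put m_i = p'' at the i-th knot. Here h = (1, 1, 2) and Δ = (0, 13, -4), so the interior equations h_(i-1)·m_(i-1) + 2(h_(i-1)+h_i)·m_i + h_i·m_(i+1) = 6(Δ_i − Δ_(i-1)) read
  1·m_0 + 4·m_1 + 1·m_2 = 6(Δ_1 - Δ_0) = 78
  1·m_1 + 6·m_2 + 2·m_3 = 6(Δ_2 - Δ_1) = -102
Natural end conditions: m_0 = m_3 = 0.
Hence m_0 = 0, m_1 = 570/23, m_2 = -486/23, m_3 = 0.

24.7826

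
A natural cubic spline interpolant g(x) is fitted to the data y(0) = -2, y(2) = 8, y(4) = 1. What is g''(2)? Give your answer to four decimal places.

Put M_i = g'' at the i-th knot. Here h = (2, 2) and Δ = (5, -7/2), so the interior equations h_(i-1)·M_(i-1) + 2(h_(i-1)+h_i)·M_i + h_i·M_(i+1) = 6(Δ_i − Δ_(i-1)) read
  2·M_0 + 8·M_1 + 2·M_2 = 6(Δ_1 - Δ_0) = -51
Natural end conditions: M_0 = M_2 = 0.
Forward elimination and back-substitution give M_0 = 0, M_1 = -51/8, M_2 = 0.

-6.3750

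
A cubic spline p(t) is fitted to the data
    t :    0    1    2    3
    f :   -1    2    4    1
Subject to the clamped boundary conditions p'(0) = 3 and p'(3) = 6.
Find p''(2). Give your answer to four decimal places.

Write σ_i for p''(x_i). With h_i = 1, 1, 1 and divided differences Δ_i = 3, 2, -3, the continuity of p' gives the tridiagonal system
  1·σ_0 + 4·σ_1 + 1·σ_2 = 6(Δ_1 - Δ_0) = -6
  1·σ_1 + 4·σ_2 + 1·σ_3 = 6(Δ_2 - Δ_1) = -30
Clamped end conditions give two more equations: 2h_0·σ_0 + h_0·σ_1 = 6(Δ_0 - p'(0)) = 0 and h_2·σ_2 + 2h_2·σ_3 = 6(p'(3) - Δ_2) = 54.
Solving: σ_0 = -8/5, σ_1 = 16/5, σ_2 = -86/5, σ_3 = 178/5.

-17.2000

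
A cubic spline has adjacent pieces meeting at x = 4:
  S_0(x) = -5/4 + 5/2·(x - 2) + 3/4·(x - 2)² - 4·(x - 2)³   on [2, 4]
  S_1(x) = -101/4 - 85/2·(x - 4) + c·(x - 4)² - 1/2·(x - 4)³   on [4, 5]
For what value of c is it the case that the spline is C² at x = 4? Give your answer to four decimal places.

S_0''(x) = 3/2 - 24·(x - 2), so S_0''(4) = -93/2. On the right, S_1''(4) = 2c, so c = -93/4.

-23.2500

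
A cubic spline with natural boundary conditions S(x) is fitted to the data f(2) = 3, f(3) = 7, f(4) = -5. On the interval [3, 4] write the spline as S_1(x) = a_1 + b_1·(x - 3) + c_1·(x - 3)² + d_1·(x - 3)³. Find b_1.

Let m_i = S''(x_i). Step sizes h_i = 1, 1; slopes of the chords Δ_i = (y_(i+1) - y_i)/h_i = 4, -12.
  1·m_0 + 4·m_1 + 1·m_2 = 6(Δ_1 - Δ_0) = -96
Natural end conditions: m_0 = m_2 = 0.
Hence m_0 = 0, m_1 = -24, m_2 = 0.
On [3, 4], with S_1(x) = a_1 + b_1·(x - 3) + c_1·(x - 3)² + d_1·(x - 3)³: c_1 = m_1/2 = -12, d_1 = (m_2 - m_1)/(6h_1) = 4, b_1 = Δ_1 - h_1(2m_1 + m_2)/6 = -4.

-4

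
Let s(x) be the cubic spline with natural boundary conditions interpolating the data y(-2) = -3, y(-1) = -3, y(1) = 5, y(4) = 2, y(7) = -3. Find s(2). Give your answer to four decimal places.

6.0640

Put M_i = s'' at the i-th knot. Here h = (1, 2, 3, 3) and Δ = (0, 4, -1, -5/3), so the interior equations h_(i-1)·M_(i-1) + 2(h_(i-1)+h_i)·M_i + h_i·M_(i+1) = 6(Δ_i − Δ_(i-1)) read
  1·M_0 + 6·M_1 + 2·M_2 = 6(Δ_1 - Δ_0) = 24
  2·M_1 + 10·M_2 + 3·M_3 = 6(Δ_2 - Δ_1) = -30
  3·M_2 + 12·M_3 + 3·M_4 = 6(Δ_3 - Δ_2) = -4
Natural end conditions: M_0 = M_4 = 0.
Hence M_0 = 0, M_1 = 560/103, M_2 = -444/103, M_3 = 230/309, M_4 = 0.
On [1, 4], s(x) = 5 + 908/309·(x - 1) - 222/103·(x - 1)² + 781/2781·(x - 1)³.
With (x - 1) = 1: s(2) = 16864/2781.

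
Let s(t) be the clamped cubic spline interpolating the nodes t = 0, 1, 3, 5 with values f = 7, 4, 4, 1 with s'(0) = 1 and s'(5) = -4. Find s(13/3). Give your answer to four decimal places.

Put m_i = s'' at the i-th knot. Here h = (1, 2, 2) and Δ = (-3, 0, -3/2), so the interior equations h_(i-1)·m_(i-1) + 2(h_(i-1)+h_i)·m_i + h_i·m_(i+1) = 6(Δ_i − Δ_(i-1)) read
  1·m_0 + 6·m_1 + 2·m_2 = 6(Δ_1 - Δ_0) = 18
  2·m_1 + 8·m_2 + 2·m_3 = 6(Δ_2 - Δ_1) = -9
Clamped end conditions give two more equations: 2h_0·m_0 + h_0·m_1 = 6(Δ_0 - s'(0)) = -24 and h_2·m_2 + 2h_2·m_3 = 6(s'(5) - Δ_2) = -15.
Forward elimination and back-substitution give m_0 = -347/23, m_1 = 142/23, m_2 = -91/46, m_3 = -127/46.
On [3, 5], s(t) = 4 + 17/23·(t - 3) - 91/92·(t - 3)² - 3/46·(t - 3)³.
With (t - 3) = 4/3: s(13/3) = 212/69.

3.0725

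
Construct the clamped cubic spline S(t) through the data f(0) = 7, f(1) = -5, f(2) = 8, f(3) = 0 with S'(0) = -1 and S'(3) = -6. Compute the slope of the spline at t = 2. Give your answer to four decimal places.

5.3333

Write M_i for S''(x_i). With h_i = 1, 1, 1 and divided differences Δ_i = -12, 13, -8, the continuity of S' gives the tridiagonal system
  1·M_0 + 4·M_1 + 1·M_2 = 6(Δ_1 - Δ_0) = 150
  1·M_1 + 4·M_2 + 1·M_3 = 6(Δ_2 - Δ_1) = -126
Clamped end conditions give two more equations: 2h_0·M_0 + h_0·M_1 = 6(Δ_0 - S'(0)) = -66 and h_2·M_2 + 2h_2·M_3 = 6(S'(3) - Δ_2) = 12.
Solving: M_0 = -202/3, M_1 = 206/3, M_2 = -172/3, M_3 = 104/3.
On [2, 3], S'(t) = b_2 + 2c_2·(t - 2) + 3d_2·(t - 2)² with b_2 = Δ_2 - h_2(2M_2 + M_3)/6 = 16/3, c_2 = M_2/2 = -86/3, d_2 = (M_3 - M_2)/(6h_2) = 46/3. So S'(2) = 16/3.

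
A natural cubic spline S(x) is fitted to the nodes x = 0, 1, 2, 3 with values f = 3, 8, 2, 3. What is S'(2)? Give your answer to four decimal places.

-4.2000

Let m_i = S''(x_i). Step sizes h_i = 1, 1, 1; slopes of the chords Δ_i = (y_(i+1) - y_i)/h_i = 5, -6, 1.
  1·m_0 + 4·m_1 + 1·m_2 = 6(Δ_1 - Δ_0) = -66
  1·m_1 + 4·m_2 + 1·m_3 = 6(Δ_2 - Δ_1) = 42
Natural end conditions: m_0 = m_3 = 0.
Forward elimination and back-substitution give m_0 = 0, m_1 = -102/5, m_2 = 78/5, m_3 = 0.
On [2, 3], S'(x) = b_2 + 2c_2·(x - 2) + 3d_2·(x - 2)² with b_2 = Δ_2 - h_2(2m_2 + m_3)/6 = -21/5, c_2 = m_2/2 = 39/5, d_2 = (m_3 - m_2)/(6h_2) = -13/5. So S'(2) = -21/5.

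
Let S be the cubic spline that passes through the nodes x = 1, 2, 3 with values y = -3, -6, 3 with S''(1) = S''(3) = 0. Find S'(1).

-6

Write m_i for S''(x_i). With h_i = 1, 1 and divided differences Δ_i = -3, 9, the continuity of S' gives the tridiagonal system
  1·m_0 + 4·m_1 + 1·m_2 = 6(Δ_1 - Δ_0) = 72
Natural end conditions: m_0 = m_2 = 0.
Forward elimination and back-substitution give m_0 = 0, m_1 = 18, m_2 = 0.
On [1, 2], S'(x) = b_0 + 2c_0·(x - 1) + 3d_0·(x - 1)² with b_0 = Δ_0 - h_0(2m_0 + m_1)/6 = -6, c_0 = m_0/2 = 0, d_0 = (m_1 - m_0)/(6h_0) = 3. So S'(1) = -6.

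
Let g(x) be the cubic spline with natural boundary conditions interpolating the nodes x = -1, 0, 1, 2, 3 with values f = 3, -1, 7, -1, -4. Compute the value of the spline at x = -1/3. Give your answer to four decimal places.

-1.3135

Put M_i = g'' at the i-th knot. Here h = (1, 1, 1, 1) and Δ = (-4, 8, -8, -3), so the interior equations h_(i-1)·M_(i-1) + 2(h_(i-1)+h_i)·M_i + h_i·M_(i+1) = 6(Δ_i − Δ_(i-1)) read
  1·M_0 + 4·M_1 + 1·M_2 = 6(Δ_1 - Δ_0) = 72
  1·M_1 + 4·M_2 + 1·M_3 = 6(Δ_2 - Δ_1) = -96
  1·M_2 + 4·M_3 + 1·M_4 = 6(Δ_3 - Δ_2) = 30
Natural end conditions: M_0 = M_4 = 0.
Solving the tridiagonal system: M_0 = 0, M_1 = 747/28, M_2 = -243/7, M_3 = 453/28, M_4 = 0.
On [-1, 0], g(x) = 3 - 473/56·(x + 1) + 0·(x + 1)² + 249/56·(x + 1)³.
With (x + 1) = 2/3: g(-1/3) = -331/252.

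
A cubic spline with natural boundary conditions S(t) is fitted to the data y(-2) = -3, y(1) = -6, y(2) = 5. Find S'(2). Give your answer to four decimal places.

12.5000

With σ_i denoting the second derivative at x_i, h_i = 3, 1, and Δ_i = (y_(i+1) − y_i)/h_i = -1, 11:
  3·σ_0 + 8·σ_1 + 1·σ_2 = 6(Δ_1 - Δ_0) = 72
Natural end conditions: σ_0 = σ_2 = 0.
Forward elimination and back-substitution give σ_0 = 0, σ_1 = 9, σ_2 = 0.
On [1, 2], S'(t) = b_1 + 2c_1·(t - 1) + 3d_1·(t - 1)² with b_1 = Δ_1 - h_1(2σ_1 + σ_2)/6 = 8, c_1 = σ_1/2 = 9/2, d_1 = (σ_2 - σ_1)/(6h_1) = -3/2. So S'(2) = 25/2.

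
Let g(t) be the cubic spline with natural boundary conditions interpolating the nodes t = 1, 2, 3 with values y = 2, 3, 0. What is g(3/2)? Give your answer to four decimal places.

2.8750

Let m_i = g''(x_i). Step sizes h_i = 1, 1; slopes of the chords Δ_i = (y_(i+1) - y_i)/h_i = 1, -3.
  1·m_0 + 4·m_1 + 1·m_2 = 6(Δ_1 - Δ_0) = -24
Natural end conditions: m_0 = m_2 = 0.
Hence m_0 = 0, m_1 = -6, m_2 = 0.
On [1, 2], g(t) = 2 + 2·(t - 1) + 0·(t - 1)² - 1·(t - 1)³.
With (t - 1) = 1/2: g(3/2) = 23/8.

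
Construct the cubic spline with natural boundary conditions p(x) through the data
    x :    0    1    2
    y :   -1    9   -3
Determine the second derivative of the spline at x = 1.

With σ_i denoting the second derivative at x_i, h_i = 1, 1, and Δ_i = (y_(i+1) − y_i)/h_i = 10, -12:
  1·σ_0 + 4·σ_1 + 1·σ_2 = 6(Δ_1 - Δ_0) = -132
Natural end conditions: σ_0 = σ_2 = 0.
Forward elimination and back-substitution give σ_0 = 0, σ_1 = -33, σ_2 = 0.

-33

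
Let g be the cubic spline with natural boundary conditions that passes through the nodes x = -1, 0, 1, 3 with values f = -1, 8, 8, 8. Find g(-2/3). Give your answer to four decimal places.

2.6957

With σ_i denoting the second derivative at x_i, h_i = 1, 1, 2, and Δ_i = (y_(i+1) − y_i)/h_i = 9, 0, 0:
  1·σ_0 + 4·σ_1 + 1·σ_2 = 6(Δ_1 - Δ_0) = -54
  1·σ_1 + 6·σ_2 + 2·σ_3 = 6(Δ_2 - Δ_1) = 0
Natural end conditions: σ_0 = σ_3 = 0.
Forward elimination and back-substitution give σ_0 = 0, σ_1 = -324/23, σ_2 = 54/23, σ_3 = 0.
On [-1, 0], g(x) = -1 + 261/23·(x + 1) + 0·(x + 1)² - 54/23·(x + 1)³.
With (x + 1) = 1/3: g(-2/3) = 62/23.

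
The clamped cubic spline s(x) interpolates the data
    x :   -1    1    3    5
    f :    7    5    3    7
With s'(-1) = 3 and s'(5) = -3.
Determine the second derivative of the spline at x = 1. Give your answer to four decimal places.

With M_i denoting the second derivative at x_i, h_i = 2, 2, 2, and Δ_i = (y_(i+1) − y_i)/h_i = -1, -1, 2:
  2·M_0 + 8·M_1 + 2·M_2 = 6(Δ_1 - Δ_0) = 0
  2·M_1 + 8·M_2 + 2·M_3 = 6(Δ_2 - Δ_1) = 18
Clamped end conditions give two more equations: 2h_0·M_0 + h_0·M_1 = 6(Δ_0 - s'(-1)) = -24 and h_2·M_2 + 2h_2·M_3 = 6(s'(5) - Δ_2) = -30.
Hence M_0 = -31/5, M_1 = 2/5, M_2 = 23/5, M_3 = -49/5.

0.4000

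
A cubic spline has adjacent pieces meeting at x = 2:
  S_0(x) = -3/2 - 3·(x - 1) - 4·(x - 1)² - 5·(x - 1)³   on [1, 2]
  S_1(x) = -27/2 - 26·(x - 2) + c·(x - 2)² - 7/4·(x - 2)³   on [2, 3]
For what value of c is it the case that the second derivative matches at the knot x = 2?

S_0''(x) = -8 - 30·(x - 1), so S_0''(2) = -38. On the right, S_1''(2) = 2c, so c = -19.

-19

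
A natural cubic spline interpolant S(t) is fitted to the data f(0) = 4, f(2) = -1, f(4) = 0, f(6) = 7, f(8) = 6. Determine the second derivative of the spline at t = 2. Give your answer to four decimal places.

1.5536

Put M_i = S'' at the i-th knot. Here h = (2, 2, 2, 2) and Δ = (-5/2, 1/2, 7/2, -1/2), so the interior equations h_(i-1)·M_(i-1) + 2(h_(i-1)+h_i)·M_i + h_i·M_(i+1) = 6(Δ_i − Δ_(i-1)) read
  2·M_0 + 8·M_1 + 2·M_2 = 6(Δ_1 - Δ_0) = 18
  2·M_1 + 8·M_2 + 2·M_3 = 6(Δ_2 - Δ_1) = 18
  2·M_2 + 8·M_3 + 2·M_4 = 6(Δ_3 - Δ_2) = -24
Natural end conditions: M_0 = M_4 = 0.
Solving the tridiagonal system: M_0 = 0, M_1 = 87/56, M_2 = 39/14, M_3 = -207/56, M_4 = 0.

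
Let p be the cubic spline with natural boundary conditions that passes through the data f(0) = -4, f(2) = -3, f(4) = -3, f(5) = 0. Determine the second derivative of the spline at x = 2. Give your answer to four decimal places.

Put M_i = p'' at the i-th knot. Here h = (2, 2, 1) and Δ = (1/2, 0, 3), so the interior equations h_(i-1)·M_(i-1) + 2(h_(i-1)+h_i)·M_i + h_i·M_(i+1) = 6(Δ_i − Δ_(i-1)) read
  2·M_0 + 8·M_1 + 2·M_2 = 6(Δ_1 - Δ_0) = -3
  2·M_1 + 6·M_2 + 1·M_3 = 6(Δ_2 - Δ_1) = 18
Natural end conditions: M_0 = M_3 = 0.
Hence M_0 = 0, M_1 = -27/22, M_2 = 75/22, M_3 = 0.

-1.2273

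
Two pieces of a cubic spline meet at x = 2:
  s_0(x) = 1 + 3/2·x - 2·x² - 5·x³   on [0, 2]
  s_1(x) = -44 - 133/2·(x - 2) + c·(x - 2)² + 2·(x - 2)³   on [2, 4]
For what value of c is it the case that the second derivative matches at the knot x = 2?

-32

s_0''(x) = -4 - 30·x, so s_0''(2) = -64. On the right, s_1''(2) = 2c, so c = -32.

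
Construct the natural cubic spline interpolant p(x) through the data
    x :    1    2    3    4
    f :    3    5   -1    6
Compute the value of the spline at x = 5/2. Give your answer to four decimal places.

1.6250

With M_i denoting the second derivative at x_i, h_i = 1, 1, 1, and Δ_i = (y_(i+1) − y_i)/h_i = 2, -6, 7:
  1·M_0 + 4·M_1 + 1·M_2 = 6(Δ_1 - Δ_0) = -48
  1·M_1 + 4·M_2 + 1·M_3 = 6(Δ_2 - Δ_1) = 78
Natural end conditions: M_0 = M_3 = 0.
Hence M_0 = 0, M_1 = -18, M_2 = 24, M_3 = 0.
On [2, 3], p(x) = 5 - 4·(x - 2) - 9·(x - 2)² + 7·(x - 2)³.
With (x - 2) = 1/2: p(5/2) = 13/8.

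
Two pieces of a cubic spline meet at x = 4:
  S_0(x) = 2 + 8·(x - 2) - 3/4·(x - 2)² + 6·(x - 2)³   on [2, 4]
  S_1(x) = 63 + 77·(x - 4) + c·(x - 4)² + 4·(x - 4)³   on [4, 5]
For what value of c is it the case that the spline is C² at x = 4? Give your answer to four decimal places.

35.2500

S_0''(x) = -3/2 + 36·(x - 2), so S_0''(4) = 141/2. On the right, S_1''(4) = 2c, so c = 141/4.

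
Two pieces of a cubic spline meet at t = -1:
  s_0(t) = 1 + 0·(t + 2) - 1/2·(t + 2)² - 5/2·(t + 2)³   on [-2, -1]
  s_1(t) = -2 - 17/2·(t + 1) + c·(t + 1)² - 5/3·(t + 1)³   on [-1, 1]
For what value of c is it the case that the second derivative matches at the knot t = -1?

s_0''(t) = -1 - 15·(t + 2), so s_0''(-1) = -16. On the right, s_1''(-1) = 2c, so c = -8.

-8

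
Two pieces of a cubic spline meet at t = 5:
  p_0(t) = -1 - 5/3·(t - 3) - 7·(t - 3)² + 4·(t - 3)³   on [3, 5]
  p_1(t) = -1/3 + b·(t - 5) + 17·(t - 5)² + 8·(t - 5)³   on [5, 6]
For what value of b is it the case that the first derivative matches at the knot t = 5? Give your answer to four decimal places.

p_0'(t) = -5/3 - 14·(t - 3) + 12·(t - 3)², so p_0'(5) = 55/3. On the right, p_1'(5) = b, so b = 55/3.

18.3333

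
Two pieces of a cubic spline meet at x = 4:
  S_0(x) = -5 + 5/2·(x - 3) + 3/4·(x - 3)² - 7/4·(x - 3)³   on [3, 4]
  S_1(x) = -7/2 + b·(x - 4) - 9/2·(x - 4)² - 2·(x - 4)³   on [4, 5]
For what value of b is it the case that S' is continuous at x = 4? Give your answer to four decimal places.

S_0'(x) = 5/2 + 3/2·(x - 3) - 21/4·(x - 3)², so S_0'(4) = -5/4. On the right, S_1'(4) = b, so b = -5/4.

-1.2500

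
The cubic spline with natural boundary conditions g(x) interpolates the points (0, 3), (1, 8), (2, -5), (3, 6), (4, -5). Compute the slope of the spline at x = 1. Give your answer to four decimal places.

-8.8571

Write m_i for g''(x_i). With h_i = 1, 1, 1, 1 and divided differences Δ_i = 5, -13, 11, -11, the continuity of g' gives the tridiagonal system
  1·m_0 + 4·m_1 + 1·m_2 = 6(Δ_1 - Δ_0) = -108
  1·m_1 + 4·m_2 + 1·m_3 = 6(Δ_2 - Δ_1) = 144
  1·m_2 + 4·m_3 + 1·m_4 = 6(Δ_3 - Δ_2) = -132
Natural end conditions: m_0 = m_4 = 0.
Solving: m_0 = 0, m_1 = -291/7, m_2 = 408/7, m_3 = -333/7, m_4 = 0.
On [1, 2], g'(x) = b_1 + 2c_1·(x - 1) + 3d_1·(x - 1)² with b_1 = Δ_1 - h_1(2m_1 + m_2)/6 = -62/7, c_1 = m_1/2 = -291/14, d_1 = (m_2 - m_1)/(6h_1) = 233/14. So g'(1) = -62/7.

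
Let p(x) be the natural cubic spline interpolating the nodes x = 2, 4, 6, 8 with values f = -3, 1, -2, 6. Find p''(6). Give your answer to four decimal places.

5.1000

Put M_i = p'' at the i-th knot. Here h = (2, 2, 2) and Δ = (2, -3/2, 4), so the interior equations h_(i-1)·M_(i-1) + 2(h_(i-1)+h_i)·M_i + h_i·M_(i+1) = 6(Δ_i − Δ_(i-1)) read
  2·M_0 + 8·M_1 + 2·M_2 = 6(Δ_1 - Δ_0) = -21
  2·M_1 + 8·M_2 + 2·M_3 = 6(Δ_2 - Δ_1) = 33
Natural end conditions: M_0 = M_3 = 0.
Hence M_0 = 0, M_1 = -39/10, M_2 = 51/10, M_3 = 0.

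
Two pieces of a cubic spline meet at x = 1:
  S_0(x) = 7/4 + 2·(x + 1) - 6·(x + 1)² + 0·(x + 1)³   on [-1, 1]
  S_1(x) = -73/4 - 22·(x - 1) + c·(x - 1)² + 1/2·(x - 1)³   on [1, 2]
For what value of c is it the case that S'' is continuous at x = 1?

S_0''(x) = -12 + 0·(x + 1), so S_0''(1) = -12. On the right, S_1''(1) = 2c, so c = -6.

-6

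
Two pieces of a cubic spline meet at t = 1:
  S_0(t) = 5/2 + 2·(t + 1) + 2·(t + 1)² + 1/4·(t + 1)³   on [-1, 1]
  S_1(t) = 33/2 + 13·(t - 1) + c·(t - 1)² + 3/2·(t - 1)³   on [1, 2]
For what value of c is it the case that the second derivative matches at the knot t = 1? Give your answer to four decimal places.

3.5000

S_0''(t) = 4 + 3/2·(t + 1), so S_0''(1) = 7. On the right, S_1''(1) = 2c, so c = 7/2.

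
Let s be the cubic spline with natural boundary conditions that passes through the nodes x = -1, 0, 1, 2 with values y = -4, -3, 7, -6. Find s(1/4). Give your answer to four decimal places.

Let σ_i = s''(x_i). Step sizes h_i = 1, 1, 1; slopes of the chords Δ_i = (y_(i+1) - y_i)/h_i = 1, 10, -13.
  1·σ_0 + 4·σ_1 + 1·σ_2 = 6(Δ_1 - Δ_0) = 54
  1·σ_1 + 4·σ_2 + 1·σ_3 = 6(Δ_2 - Δ_1) = -138
Natural end conditions: σ_0 = σ_3 = 0.
Hence σ_0 = 0, σ_1 = 118/5, σ_2 = -202/5, σ_3 = 0.
On [0, 1], s(x) = -3 + 133/15·x + 59/5·x² - 32/3·x³.
With x = 1/4: s(1/4) = -17/80.

-0.2125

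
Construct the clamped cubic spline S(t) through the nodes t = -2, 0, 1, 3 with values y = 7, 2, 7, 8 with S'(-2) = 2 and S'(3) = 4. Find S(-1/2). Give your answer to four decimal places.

Put m_i = S'' at the i-th knot. Here h = (2, 1, 2) and Δ = (-5/2, 5, 1/2), so the interior equations h_(i-1)·m_(i-1) + 2(h_(i-1)+h_i)·m_i + h_i·m_(i+1) = 6(Δ_i − Δ_(i-1)) read
  2·m_0 + 6·m_1 + 1·m_2 = 6(Δ_1 - Δ_0) = 45
  1·m_1 + 6·m_2 + 2·m_3 = 6(Δ_2 - Δ_1) = -27
Clamped end conditions give two more equations: 2h_0·m_0 + h_0·m_1 = 6(Δ_0 - S'(-2)) = -27 and h_2·m_2 + 2h_2·m_3 = 6(S'(3) - Δ_2) = 21.
Hence m_0 = -109/8, m_1 = 55/4, m_2 = -41/4, m_3 = 83/8.
On [-2, 0], S(t) = 7 + 2·(t + 2) - 109/16·(t + 2)² + 73/32·(t + 2)³.
With (t + 2) = 3/2: S(-1/2) = 607/256.

2.3711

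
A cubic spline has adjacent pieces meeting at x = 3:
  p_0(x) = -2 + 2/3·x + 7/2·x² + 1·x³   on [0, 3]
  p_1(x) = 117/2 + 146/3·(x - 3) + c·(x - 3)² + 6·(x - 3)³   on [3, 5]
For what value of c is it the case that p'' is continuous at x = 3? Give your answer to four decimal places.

p_0''(x) = 7 + 6·x, so p_0''(3) = 25. On the right, p_1''(3) = 2c, so c = 25/2.

12.5000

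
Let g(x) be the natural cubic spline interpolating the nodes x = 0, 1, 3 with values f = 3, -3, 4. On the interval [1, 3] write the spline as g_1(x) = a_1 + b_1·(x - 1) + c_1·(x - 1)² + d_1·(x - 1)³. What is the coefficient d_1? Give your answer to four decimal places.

With M_i denoting the second derivative at x_i, h_i = 1, 2, and Δ_i = (y_(i+1) − y_i)/h_i = -6, 7/2:
  1·M_0 + 6·M_1 + 2·M_2 = 6(Δ_1 - Δ_0) = 57
Natural end conditions: M_0 = M_2 = 0.
Solving: M_0 = 0, M_1 = 19/2, M_2 = 0.
On [1, 3], with g_1(x) = a_1 + b_1·(x - 1) + c_1·(x - 1)² + d_1·(x - 1)³: c_1 = M_1/2 = 19/4, d_1 = (M_2 - M_1)/(6h_1) = -19/24, b_1 = Δ_1 - h_1(2M_1 + M_2)/6 = -17/6.

-0.7917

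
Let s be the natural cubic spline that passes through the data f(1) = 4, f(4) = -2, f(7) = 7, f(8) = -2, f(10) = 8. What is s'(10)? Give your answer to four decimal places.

10.4000

Write M_i for s''(x_i). With h_i = 3, 3, 1, 2 and divided differences Δ_i = -2, 3, -9, 5, the continuity of s' gives the tridiagonal system
  3·M_0 + 12·M_1 + 3·M_2 = 6(Δ_1 - Δ_0) = 30
  3·M_1 + 8·M_2 + 1·M_3 = 6(Δ_2 - Δ_1) = -72
  1·M_2 + 6·M_3 + 2·M_4 = 6(Δ_3 - Δ_2) = 84
Natural end conditions: M_0 = M_4 = 0.
Solving the tridiagonal system: M_0 = 0, M_1 = 29/5, M_2 = -66/5, M_3 = 81/5, M_4 = 0.
On [8, 10], s'(x) = b_3 + 2c_3·(x - 8) + 3d_3·(x - 8)² with b_3 = Δ_3 - h_3(2M_3 + M_4)/6 = -29/5, c_3 = M_3/2 = 81/10, d_3 = (M_4 - M_3)/(6h_3) = -27/20. So s'(10) = 52/5.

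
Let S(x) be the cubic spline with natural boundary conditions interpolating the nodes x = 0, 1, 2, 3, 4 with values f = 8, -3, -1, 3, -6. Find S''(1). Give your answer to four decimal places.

Put M_i = S'' at the i-th knot. Here h = (1, 1, 1, 1) and Δ = (-11, 2, 4, -9), so the interior equations h_(i-1)·M_(i-1) + 2(h_(i-1)+h_i)·M_i + h_i·M_(i+1) = 6(Δ_i − Δ_(i-1)) read
  1·M_0 + 4·M_1 + 1·M_2 = 6(Δ_1 - Δ_0) = 78
  1·M_1 + 4·M_2 + 1·M_3 = 6(Δ_2 - Δ_1) = 12
  1·M_2 + 4·M_3 + 1·M_4 = 6(Δ_3 - Δ_2) = -78
Natural end conditions: M_0 = M_4 = 0.
Hence M_0 = 0, M_1 = 261/14, M_2 = 24/7, M_3 = -285/14, M_4 = 0.

18.6429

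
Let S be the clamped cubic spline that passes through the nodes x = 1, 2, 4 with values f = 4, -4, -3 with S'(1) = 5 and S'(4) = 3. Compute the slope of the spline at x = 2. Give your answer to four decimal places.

Let M_i = S''(x_i). Step sizes h_i = 1, 2; slopes of the chords Δ_i = (y_(i+1) - y_i)/h_i = -8, 1/2.
  1·M_0 + 6·M_1 + 2·M_2 = 6(Δ_1 - Δ_0) = 51
Clamped end conditions give two more equations: 2h_0·M_0 + h_0·M_1 = 6(Δ_0 - S'(1)) = -78 and h_1·M_1 + 2h_1·M_2 = 6(S'(4) - Δ_1) = 15.
Forward elimination and back-substitution give M_0 = -289/6, M_1 = 55/3, M_2 = -65/12.
On [2, 4], S'(x) = b_1 + 2c_1·(x - 2) + 3d_1·(x - 2)² with b_1 = Δ_1 - h_1(2M_1 + M_2)/6 = -119/12, c_1 = M_1/2 = 55/6, d_1 = (M_2 - M_1)/(6h_1) = -95/48. So S'(2) = -119/12.

-9.9167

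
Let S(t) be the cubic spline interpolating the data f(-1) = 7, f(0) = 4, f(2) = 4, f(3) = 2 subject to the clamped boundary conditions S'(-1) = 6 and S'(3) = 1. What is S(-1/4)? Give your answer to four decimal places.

Let M_i = S''(x_i). Step sizes h_i = 1, 2, 1; slopes of the chords Δ_i = (y_(i+1) - y_i)/h_i = -3, 0, -2.
  1·M_0 + 6·M_1 + 2·M_2 = 6(Δ_1 - Δ_0) = 18
  2·M_1 + 6·M_2 + 1·M_3 = 6(Δ_2 - Δ_1) = -12
Clamped end conditions give two more equations: 2h_0·M_0 + h_0·M_1 = 6(Δ_0 - S'(-1)) = -54 and h_2·M_2 + 2h_2·M_3 = 6(S'(3) - Δ_2) = 18.
Solving: M_0 = -1138/35, M_1 = 386/35, M_2 = -274/35, M_3 = 452/35.
On [-1, 0], S(t) = 7 + 6·(t + 1) - 569/35·(t + 1)² + 254/35·(t + 1)³.
With (t + 1) = 3/4: S(-1/4) = 6067/1120.

5.4170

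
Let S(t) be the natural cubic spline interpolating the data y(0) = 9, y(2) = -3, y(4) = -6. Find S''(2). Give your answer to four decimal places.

Write M_i for S''(x_i). With h_i = 2, 2 and divided differences Δ_i = -6, -3/2, the continuity of S' gives the tridiagonal system
  2·M_0 + 8·M_1 + 2·M_2 = 6(Δ_1 - Δ_0) = 27
Natural end conditions: M_0 = M_2 = 0.
Solving: M_0 = 0, M_1 = 27/8, M_2 = 0.

3.3750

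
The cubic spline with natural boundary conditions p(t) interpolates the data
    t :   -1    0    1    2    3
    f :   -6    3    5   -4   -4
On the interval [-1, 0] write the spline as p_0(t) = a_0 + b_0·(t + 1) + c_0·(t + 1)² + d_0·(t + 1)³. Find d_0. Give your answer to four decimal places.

Write M_i for p''(x_i). With h_i = 1, 1, 1, 1 and divided differences Δ_i = 9, 2, -9, 0, the continuity of p' gives the tridiagonal system
  1·M_0 + 4·M_1 + 1·M_2 = 6(Δ_1 - Δ_0) = -42
  1·M_1 + 4·M_2 + 1·M_3 = 6(Δ_2 - Δ_1) = -66
  1·M_2 + 4·M_3 + 1·M_4 = 6(Δ_3 - Δ_2) = 54
Natural end conditions: M_0 = M_4 = 0.
Solving: M_0 = 0, M_1 = -39/7, M_2 = -138/7, M_3 = 129/7, M_4 = 0.
On [-1, 0], with p_0(t) = a_0 + b_0·(t + 1) + c_0·(t + 1)² + d_0·(t + 1)³: c_0 = M_0/2 = 0, d_0 = (M_1 - M_0)/(6h_0) = -13/14, b_0 = Δ_0 - h_0(2M_0 + M_1)/6 = 139/14.

-0.9286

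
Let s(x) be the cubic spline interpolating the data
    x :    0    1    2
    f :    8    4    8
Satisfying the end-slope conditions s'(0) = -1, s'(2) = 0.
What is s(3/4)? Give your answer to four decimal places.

Write σ_i for s''(x_i). With h_i = 1, 1 and divided differences Δ_i = -4, 4, the continuity of s' gives the tridiagonal system
  1·σ_0 + 4·σ_1 + 1·σ_2 = 6(Δ_1 - Δ_0) = 48
Clamped end conditions give two more equations: 2h_0·σ_0 + h_0·σ_1 = 6(Δ_0 - s'(0)) = -18 and h_1·σ_1 + 2h_1·σ_2 = 6(s'(2) - Δ_1) = -24.
Solving: σ_0 = -41/2, σ_1 = 23, σ_2 = -47/2.
On [0, 1], s(x) = 8 - 1·x - 41/4·x² + 29/4·x³.
With x = 3/4: s(3/4) = 1163/256.

4.5430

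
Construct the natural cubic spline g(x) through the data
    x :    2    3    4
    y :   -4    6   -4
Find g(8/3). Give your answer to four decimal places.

4.5185

With m_i denoting the second derivative at x_i, h_i = 1, 1, and Δ_i = (y_(i+1) − y_i)/h_i = 10, -10:
  1·m_0 + 4·m_1 + 1·m_2 = 6(Δ_1 - Δ_0) = -120
Natural end conditions: m_0 = m_2 = 0.
Hence m_0 = 0, m_1 = -30, m_2 = 0.
On [2, 3], g(x) = -4 + 15·(x - 2) + 0·(x - 2)² - 5·(x - 2)³.
With (x - 2) = 2/3: g(8/3) = 122/27.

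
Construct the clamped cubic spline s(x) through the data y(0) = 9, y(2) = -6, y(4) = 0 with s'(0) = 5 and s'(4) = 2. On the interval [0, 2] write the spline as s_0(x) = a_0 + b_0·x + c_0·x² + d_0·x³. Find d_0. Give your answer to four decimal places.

3.7188

With M_i denoting the second derivative at x_i, h_i = 2, 2, and Δ_i = (y_(i+1) − y_i)/h_i = -15/2, 3:
  2·M_0 + 8·M_1 + 2·M_2 = 6(Δ_1 - Δ_0) = 63
Clamped end conditions give two more equations: 2h_0·M_0 + h_0·M_1 = 6(Δ_0 - s'(0)) = -75 and h_1·M_1 + 2h_1·M_2 = 6(s'(4) - Δ_1) = -6.
Solving the tridiagonal system: M_0 = -219/8, M_1 = 69/4, M_2 = -81/8.
On [0, 2], with s_0(x) = a_0 + b_0·x + c_0·x² + d_0·x³: c_0 = M_0/2 = -219/16, d_0 = (M_1 - M_0)/(6h_0) = 119/32, b_0 = Δ_0 - h_0(2M_0 + M_1)/6 = 5.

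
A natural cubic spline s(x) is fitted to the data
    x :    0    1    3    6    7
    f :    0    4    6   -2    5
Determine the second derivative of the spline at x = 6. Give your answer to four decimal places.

8.9746

Write M_i for s''(x_i). With h_i = 1, 2, 3, 1 and divided differences Δ_i = 4, 1, -8/3, 7, the continuity of s' gives the tridiagonal system
  1·M_0 + 6·M_1 + 2·M_2 = 6(Δ_1 - Δ_0) = -18
  2·M_1 + 10·M_2 + 3·M_3 = 6(Δ_2 - Δ_1) = -22
  3·M_2 + 8·M_3 + 1·M_4 = 6(Δ_3 - Δ_2) = 58
Natural end conditions: M_0 = M_4 = 0.
Hence M_0 = 0, M_1 = -289/197, M_2 = -906/197, M_3 = 1768/197, M_4 = 0.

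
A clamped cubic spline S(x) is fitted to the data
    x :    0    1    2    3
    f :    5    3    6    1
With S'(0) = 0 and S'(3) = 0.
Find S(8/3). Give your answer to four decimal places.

2.1630

Put σ_i = S'' at the i-th knot. Here h = (1, 1, 1) and Δ = (-2, 3, -5), so the interior equations h_(i-1)·σ_(i-1) + 2(h_(i-1)+h_i)·σ_i + h_i·σ_(i+1) = 6(Δ_i − Δ_(i-1)) read
  1·σ_0 + 4·σ_1 + 1·σ_2 = 6(Δ_1 - Δ_0) = 30
  1·σ_1 + 4·σ_2 + 1·σ_3 = 6(Δ_2 - Δ_1) = -48
Clamped end conditions give two more equations: 2h_0·σ_0 + h_0·σ_1 = 6(Δ_0 - S'(0)) = -12 and h_2·σ_2 + 2h_2·σ_3 = 6(S'(3) - Δ_2) = 30.
Solving: σ_0 = -72/5, σ_1 = 84/5, σ_2 = -114/5, σ_3 = 132/5.
On [2, 3], S(x) = 6 - 9/5·(x - 2) - 57/5·(x - 2)² + 41/5·(x - 2)³.
With (x - 2) = 2/3: S(8/3) = 292/135.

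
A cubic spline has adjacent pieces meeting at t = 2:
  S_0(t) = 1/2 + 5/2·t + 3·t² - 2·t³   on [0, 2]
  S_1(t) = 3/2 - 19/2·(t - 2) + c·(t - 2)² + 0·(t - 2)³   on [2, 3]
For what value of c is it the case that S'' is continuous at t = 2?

S_0''(t) = 6 - 12·t, so S_0''(2) = -18. On the right, S_1''(2) = 2c, so c = -9.

-9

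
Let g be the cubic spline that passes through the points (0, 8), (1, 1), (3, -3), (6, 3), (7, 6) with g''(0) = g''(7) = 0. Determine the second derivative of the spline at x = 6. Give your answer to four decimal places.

0.2132

Put m_i = g'' at the i-th knot. Here h = (1, 2, 3, 1) and Δ = (-7, -2, 2, 3), so the interior equations h_(i-1)·m_(i-1) + 2(h_(i-1)+h_i)·m_i + h_i·m_(i+1) = 6(Δ_i − Δ_(i-1)) read
  1·m_0 + 6·m_1 + 2·m_2 = 6(Δ_1 - Δ_0) = 30
  2·m_1 + 10·m_2 + 3·m_3 = 6(Δ_2 - Δ_1) = 24
  3·m_2 + 8·m_3 + 1·m_4 = 6(Δ_3 - Δ_2) = 6
Natural end conditions: m_0 = m_4 = 0.
Hence m_0 = 0, m_1 = 891/197, m_2 = 282/197, m_3 = 42/197, m_4 = 0.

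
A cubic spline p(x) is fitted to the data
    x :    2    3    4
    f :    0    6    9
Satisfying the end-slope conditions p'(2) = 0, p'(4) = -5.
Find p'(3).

8

Let m_i = p''(x_i). Step sizes h_i = 1, 1; slopes of the chords Δ_i = (y_(i+1) - y_i)/h_i = 6, 3.
  1·m_0 + 4·m_1 + 1·m_2 = 6(Δ_1 - Δ_0) = -18
Clamped end conditions give two more equations: 2h_0·m_0 + h_0·m_1 = 6(Δ_0 - p'(2)) = 36 and h_1·m_1 + 2h_1·m_2 = 6(p'(4) - Δ_1) = -48.
Hence m_0 = 20, m_1 = -4, m_2 = -22.
On [3, 4], p'(x) = b_1 + 2c_1·(x - 3) + 3d_1·(x - 3)² with b_1 = Δ_1 - h_1(2m_1 + m_2)/6 = 8, c_1 = m_1/2 = -2, d_1 = (m_2 - m_1)/(6h_1) = -3. So p'(3) = 8.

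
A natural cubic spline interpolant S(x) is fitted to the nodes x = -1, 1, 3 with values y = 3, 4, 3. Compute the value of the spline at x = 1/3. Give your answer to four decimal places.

With M_i denoting the second derivative at x_i, h_i = 2, 2, and Δ_i = (y_(i+1) − y_i)/h_i = 1/2, -1/2:
  2·M_0 + 8·M_1 + 2·M_2 = 6(Δ_1 - Δ_0) = -6
Natural end conditions: M_0 = M_2 = 0.
Solving: M_0 = 0, M_1 = -3/4, M_2 = 0.
On [-1, 1], S(x) = 3 + 3/4·(x + 1) + 0·(x + 1)² - 1/16·(x + 1)³.
With (x + 1) = 4/3: S(1/3) = 104/27.

3.8519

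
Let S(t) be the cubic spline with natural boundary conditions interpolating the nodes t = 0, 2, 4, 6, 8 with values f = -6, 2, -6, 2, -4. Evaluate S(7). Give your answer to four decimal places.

0.9420

Put M_i = S'' at the i-th knot. Here h = (2, 2, 2, 2) and Δ = (4, -4, 4, -3), so the interior equations h_(i-1)·M_(i-1) + 2(h_(i-1)+h_i)·M_i + h_i·M_(i+1) = 6(Δ_i − Δ_(i-1)) read
  2·M_0 + 8·M_1 + 2·M_2 = 6(Δ_1 - Δ_0) = -48
  2·M_1 + 8·M_2 + 2·M_3 = 6(Δ_2 - Δ_1) = 48
  2·M_2 + 8·M_3 + 2·M_4 = 6(Δ_3 - Δ_2) = -42
Natural end conditions: M_0 = M_4 = 0.
Hence M_0 = 0, M_1 = -477/56, M_2 = 141/14, M_3 = -435/56, M_4 = 0.
On [6, 8], S(t) = 2 + 61/28·(t - 6) - 435/112·(t - 6)² + 145/224·(t - 6)³.
With (t - 6) = 1: S(7) = 211/224.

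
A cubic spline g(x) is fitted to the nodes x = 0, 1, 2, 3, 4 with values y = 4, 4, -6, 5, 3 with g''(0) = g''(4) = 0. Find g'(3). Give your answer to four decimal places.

Let σ_i = g''(x_i). Step sizes h_i = 1, 1, 1, 1; slopes of the chords Δ_i = (y_(i+1) - y_i)/h_i = 0, -10, 11, -2.
  1·σ_0 + 4·σ_1 + 1·σ_2 = 6(Δ_1 - Δ_0) = -60
  1·σ_1 + 4·σ_2 + 1·σ_3 = 6(Δ_2 - Δ_1) = 126
  1·σ_2 + 4·σ_3 + 1·σ_4 = 6(Δ_3 - Δ_2) = -78
Natural end conditions: σ_0 = σ_4 = 0.
Forward elimination and back-substitution give σ_0 = 0, σ_1 = -741/28, σ_2 = 321/7, σ_3 = -867/28, σ_4 = 0.
On [3, 4], g'(x) = b_3 + 2c_3·(x - 3) + 3d_3·(x - 3)² with b_3 = Δ_3 - h_3(2σ_3 + σ_4)/6 = 233/28, c_3 = σ_3/2 = -867/56, d_3 = (σ_4 - σ_3)/(6h_3) = 289/56. So g'(3) = 233/28.

8.3214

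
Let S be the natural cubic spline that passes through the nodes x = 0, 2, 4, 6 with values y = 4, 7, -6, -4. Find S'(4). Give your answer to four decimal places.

Put σ_i = S'' at the i-th knot. Here h = (2, 2, 2) and Δ = (3/2, -13/2, 1), so the interior equations h_(i-1)·σ_(i-1) + 2(h_(i-1)+h_i)·σ_i + h_i·σ_(i+1) = 6(Δ_i − Δ_(i-1)) read
  2·σ_0 + 8·σ_1 + 2·σ_2 = 6(Δ_1 - Δ_0) = -48
  2·σ_1 + 8·σ_2 + 2·σ_3 = 6(Δ_2 - Δ_1) = 45
Natural end conditions: σ_0 = σ_3 = 0.
Solving the tridiagonal system: σ_0 = 0, σ_1 = -79/10, σ_2 = 38/5, σ_3 = 0.
On [4, 6], S'(x) = b_2 + 2c_2·(x - 4) + 3d_2·(x - 4)² with b_2 = Δ_2 - h_2(2σ_2 + σ_3)/6 = -61/15, c_2 = σ_2/2 = 19/5, d_2 = (σ_3 - σ_2)/(6h_2) = -19/30. So S'(4) = -61/15.

-4.0667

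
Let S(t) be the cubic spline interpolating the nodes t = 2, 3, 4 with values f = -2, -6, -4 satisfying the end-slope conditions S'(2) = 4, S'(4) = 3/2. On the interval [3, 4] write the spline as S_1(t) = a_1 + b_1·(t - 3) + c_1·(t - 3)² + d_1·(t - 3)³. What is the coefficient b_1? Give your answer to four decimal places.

-2.8750

Write σ_i for S''(x_i). With h_i = 1, 1 and divided differences Δ_i = -4, 2, the continuity of S' gives the tridiagonal system
  1·σ_0 + 4·σ_1 + 1·σ_2 = 6(Δ_1 - Δ_0) = 36
Clamped end conditions give two more equations: 2h_0·σ_0 + h_0·σ_1 = 6(Δ_0 - S'(2)) = -48 and h_1·σ_1 + 2h_1·σ_2 = 6(S'(4) - Δ_1) = -3.
Hence σ_0 = -137/4, σ_1 = 41/2, σ_2 = -47/4.
On [3, 4], with S_1(t) = a_1 + b_1·(t - 3) + c_1·(t - 3)² + d_1·(t - 3)³: c_1 = σ_1/2 = 41/4, d_1 = (σ_2 - σ_1)/(6h_1) = -43/8, b_1 = Δ_1 - h_1(2σ_1 + σ_2)/6 = -23/8.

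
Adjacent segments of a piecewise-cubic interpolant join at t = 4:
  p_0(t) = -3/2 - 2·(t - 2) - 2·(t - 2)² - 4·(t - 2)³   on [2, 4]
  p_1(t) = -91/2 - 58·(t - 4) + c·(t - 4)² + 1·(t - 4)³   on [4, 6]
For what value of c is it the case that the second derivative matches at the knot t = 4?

p_0''(t) = -4 - 24·(t - 2), so p_0''(4) = -52. On the right, p_1''(4) = 2c, so c = -26.

-26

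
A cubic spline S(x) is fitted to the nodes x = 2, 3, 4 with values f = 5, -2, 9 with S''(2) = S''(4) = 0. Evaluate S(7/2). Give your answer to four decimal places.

Write M_i for S''(x_i). With h_i = 1, 1 and divided differences Δ_i = -7, 11, the continuity of S' gives the tridiagonal system
  1·M_0 + 4·M_1 + 1·M_2 = 6(Δ_1 - Δ_0) = 108
Natural end conditions: M_0 = M_2 = 0.
Forward elimination and back-substitution give M_0 = 0, M_1 = 27, M_2 = 0.
On [3, 4], S(x) = -2 + 2·(x - 3) + 27/2·(x - 3)² - 9/2·(x - 3)³.
With (x - 3) = 1/2: S(7/2) = 29/16.

1.8125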